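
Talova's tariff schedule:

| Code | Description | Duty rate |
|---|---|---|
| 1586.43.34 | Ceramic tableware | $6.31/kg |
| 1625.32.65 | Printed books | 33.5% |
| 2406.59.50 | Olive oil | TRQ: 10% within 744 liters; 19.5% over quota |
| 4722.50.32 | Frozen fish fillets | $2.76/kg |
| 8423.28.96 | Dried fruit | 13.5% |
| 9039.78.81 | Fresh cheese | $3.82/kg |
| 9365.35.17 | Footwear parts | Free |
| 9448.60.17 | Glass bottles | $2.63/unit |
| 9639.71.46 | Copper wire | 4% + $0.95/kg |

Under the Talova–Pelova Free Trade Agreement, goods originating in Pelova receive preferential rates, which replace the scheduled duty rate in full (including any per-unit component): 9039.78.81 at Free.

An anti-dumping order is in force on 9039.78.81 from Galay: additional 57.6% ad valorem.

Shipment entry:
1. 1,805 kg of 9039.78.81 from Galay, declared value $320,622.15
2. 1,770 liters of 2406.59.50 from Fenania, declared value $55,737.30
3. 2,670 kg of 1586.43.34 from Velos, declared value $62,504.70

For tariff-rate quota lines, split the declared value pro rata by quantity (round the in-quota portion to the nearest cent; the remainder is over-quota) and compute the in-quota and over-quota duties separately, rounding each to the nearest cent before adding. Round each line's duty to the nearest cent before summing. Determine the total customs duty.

$217,064.22

Line 1 (9039.78.81, Galay, 1,805 kg, $320,622.15):
Base rate for 9039.78.81 is $3.82/kg.
9039.78.81 has an FTA preferential rate, but origin Galay is not Pelova; base rate stands.
Additional duty on 9039.78.81 from Galay: +57.6% ad valorem. Applied ad valorem rate = 57.6%.
Duty = $320,622.15 × 57.6% + 1,805 × $3.82 = $191,573.46.
Line 2 (2406.59.50, Fenania, 1,770 liters, $55,737.30):
Code 2406.59.50 is under a tariff-rate quota (threshold 744 liters). In-quota: 744 liters at 10%; over-quota: 1,026 liters at 19.5%.
Pro-rata value split: in-quota = $55,737.30 × 744/1,770 = $23,428.56; over-quota = $55,737.30 − $23,428.56 = $32,308.74.
In-quota duty = $23,428.56 × 10% = $2,342.86. Over-quota duty = $32,308.74 × 19.5% = $6,300.20.
Line duty = $2,342.86 + $6,300.20 = $8,643.06.
Line 3 (1586.43.34, Velos, 2,670 kg, $62,504.70):
Base rate for 1586.43.34 is $6.31/kg.
Duty = 2,670 × $6.31 = $16,847.70.
Total = $191,573.46 + $8,643.06 + $16,847.70 = $217,064.22.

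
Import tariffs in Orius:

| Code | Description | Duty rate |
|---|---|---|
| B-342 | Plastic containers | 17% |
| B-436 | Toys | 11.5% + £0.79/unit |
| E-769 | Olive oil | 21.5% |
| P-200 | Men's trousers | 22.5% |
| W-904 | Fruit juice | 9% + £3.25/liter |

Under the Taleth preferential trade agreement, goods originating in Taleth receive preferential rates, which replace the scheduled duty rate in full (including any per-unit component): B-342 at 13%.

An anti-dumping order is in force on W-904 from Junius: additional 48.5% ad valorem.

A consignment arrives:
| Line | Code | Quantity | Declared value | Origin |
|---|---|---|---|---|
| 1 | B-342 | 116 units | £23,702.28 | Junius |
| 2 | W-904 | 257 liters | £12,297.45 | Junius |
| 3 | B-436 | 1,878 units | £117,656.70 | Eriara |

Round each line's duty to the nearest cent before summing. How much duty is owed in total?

£26,949.81

Line 1 (B-342, Junius, 116 units, £23,702.28):
Base rate for B-342 is 17%.
B-342 has an FTA preferential rate, but origin Junius is not Taleth; base rate stands.
Duty = £23,702.28 × 17% = £4,029.39.
Line 2 (W-904, Junius, 257 liters, £12,297.45):
Base rate for W-904 is 9% + £3.25/liter.
Additional duty on W-904 from Junius: +48.5%. Applied ad valorem rate: 9% + 48.5% = 57.5%.
Duty = £12,297.45 × 57.5% + 257 × £3.25 = £7,906.28.
Line 3 (B-436, Eriara, 1,878 units, £117,656.70):
Base rate for B-436 is 11.5% + £0.79/unit.
Duty = £117,656.70 × 11.5% + 1,878 × £0.79 = £15,014.14.
Total = £4,029.39 + £7,906.28 + £15,014.14 = £26,949.81.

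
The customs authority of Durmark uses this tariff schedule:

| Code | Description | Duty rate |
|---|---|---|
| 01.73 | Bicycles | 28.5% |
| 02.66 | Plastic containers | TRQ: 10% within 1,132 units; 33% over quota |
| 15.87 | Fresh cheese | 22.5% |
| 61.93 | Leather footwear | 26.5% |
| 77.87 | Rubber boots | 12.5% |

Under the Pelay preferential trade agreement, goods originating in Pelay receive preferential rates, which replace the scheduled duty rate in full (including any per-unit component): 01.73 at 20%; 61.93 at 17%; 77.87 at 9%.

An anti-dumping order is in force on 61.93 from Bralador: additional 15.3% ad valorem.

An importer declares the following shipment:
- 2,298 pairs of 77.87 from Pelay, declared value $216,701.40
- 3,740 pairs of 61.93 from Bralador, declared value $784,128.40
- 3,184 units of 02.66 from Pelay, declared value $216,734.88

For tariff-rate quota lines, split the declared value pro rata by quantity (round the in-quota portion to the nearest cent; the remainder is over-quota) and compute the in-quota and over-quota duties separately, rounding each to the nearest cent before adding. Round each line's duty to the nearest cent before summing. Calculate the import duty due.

Line 1 (77.87, Pelay, 2,298 pairs, $216,701.40):
Base rate for 77.87 is 12.5%.
Origin Pelay qualifies under the Durmark–Pelay agreement and 77.87 is covered: preferential rate 9% applies instead.
Duty = $216,701.40 × 9% = $19,503.13.
Line 2 (61.93, Bralador, 3,740 pairs, $784,128.40):
Base rate for 61.93 is 26.5%.
61.93 has an FTA preferential rate, but origin Bralador is not Pelay; base rate stands.
Additional duty on 61.93 from Bralador: +15.3%. Applied ad valorem rate: 26.5% + 15.3% = 41.8%.
Duty = $784,128.40 × 41.8% = $327,765.67.
Line 3 (02.66, Pelay, 3,184 units, $216,734.88):
Code 02.66 is under a tariff-rate quota (threshold 1,132 units). In-quota: 1,132 units at 10%; over-quota: 2,052 units at 33%.
Pro-rata value split: in-quota = $216,734.88 × 1,132/3,184 = $77,055.24; over-quota = $216,734.88 − $77,055.24 = $139,679.64.
In-quota duty = $77,055.24 × 10% = $7,705.52. Over-quota duty = $139,679.64 × 33% = $46,094.28.
Line duty = $7,705.52 + $46,094.28 = $53,799.80.
Total = $19,503.13 + $327,765.67 + $53,799.80 = $401,068.60.

$401,068.60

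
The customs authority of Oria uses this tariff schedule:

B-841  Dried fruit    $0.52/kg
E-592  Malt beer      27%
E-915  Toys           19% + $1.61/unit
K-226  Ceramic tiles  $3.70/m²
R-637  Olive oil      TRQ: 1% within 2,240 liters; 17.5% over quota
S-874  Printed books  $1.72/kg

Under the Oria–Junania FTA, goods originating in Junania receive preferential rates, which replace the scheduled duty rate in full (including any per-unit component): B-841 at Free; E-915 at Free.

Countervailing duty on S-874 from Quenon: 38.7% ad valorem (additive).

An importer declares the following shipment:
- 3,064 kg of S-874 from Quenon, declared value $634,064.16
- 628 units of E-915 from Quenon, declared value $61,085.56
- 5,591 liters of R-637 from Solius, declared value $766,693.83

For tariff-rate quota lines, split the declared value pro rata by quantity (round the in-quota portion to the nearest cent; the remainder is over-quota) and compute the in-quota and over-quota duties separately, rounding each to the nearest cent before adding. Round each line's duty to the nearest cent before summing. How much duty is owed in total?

$346,758.42

Line 1 (S-874, Quenon, 3,064 kg, $634,064.16):
Base rate for S-874 is $1.72/kg.
Additional duty on S-874 from Quenon: +38.7% ad valorem. Applied ad valorem rate = 38.7%.
Duty = $634,064.16 × 38.7% + 3,064 × $1.72 = $250,652.91.
Line 2 (E-915, Quenon, 628 units, $61,085.56):
Base rate for E-915 is 19% + $1.61/unit.
E-915 has an FTA preferential rate, but origin Quenon is not Junania; base rate stands.
Duty = $61,085.56 × 19% + 628 × $1.61 = $12,617.34.
Line 3 (R-637, Solius, 5,591 liters, $766,693.83):
Code R-637 is under a tariff-rate quota (threshold 2,240 liters). In-quota: 2,240 liters at 1%; over-quota: 3,351 liters at 17.5%.
Pro-rata value split: in-quota = $766,693.83 × 2,240/5,591 = $307,171.20; over-quota = $766,693.83 − $307,171.20 = $459,522.63.
In-quota duty = $307,171.20 × 1% = $3,071.71. Over-quota duty = $459,522.63 × 17.5% = $80,416.46.
Line duty = $3,071.71 + $80,416.46 = $83,488.17.
Total = $250,652.91 + $12,617.34 + $83,488.17 = $346,758.42.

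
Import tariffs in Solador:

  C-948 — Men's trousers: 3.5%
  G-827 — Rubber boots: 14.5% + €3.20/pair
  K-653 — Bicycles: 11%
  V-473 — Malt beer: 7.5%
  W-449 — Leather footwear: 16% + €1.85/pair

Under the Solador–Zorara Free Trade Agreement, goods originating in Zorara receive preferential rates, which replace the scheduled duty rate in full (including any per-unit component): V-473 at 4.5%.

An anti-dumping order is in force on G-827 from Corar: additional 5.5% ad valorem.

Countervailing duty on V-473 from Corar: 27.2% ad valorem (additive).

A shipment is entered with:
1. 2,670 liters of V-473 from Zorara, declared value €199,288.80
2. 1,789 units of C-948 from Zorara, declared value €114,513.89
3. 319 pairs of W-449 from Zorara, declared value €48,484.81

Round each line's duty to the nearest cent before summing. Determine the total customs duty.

Line 1 (V-473, Zorara, 2,670 liters, €199,288.80):
Base rate for V-473 is 7.5%.
Origin Zorara qualifies under the Solador–Zorara agreement and V-473 is covered: preferential rate 4.5% applies instead.
The additional-duty order on V-473 targets Corar, not Zorara; it does not apply.
Duty = €199,288.80 × 4.5% = €8,968.00.
Line 2 (C-948, Zorara, 1,789 units, €114,513.89):
Base rate for C-948 is 3.5%.
Origin Zorara is the FTA partner but C-948 is not on the preference list; base rate stands.
Duty = €114,513.89 × 3.5% = €4,007.99.
Line 3 (W-449, Zorara, 319 pairs, €48,484.81):
Base rate for W-449 is 16% + €1.85/pair.
Origin Zorara is the FTA partner but W-449 is not on the preference list; base rate stands.
Duty = €48,484.81 × 16% + 319 × €1.85 = €8,347.72.
Total = €8,968.00 + €4,007.99 + €8,347.72 = €21,323.71.

€21,323.71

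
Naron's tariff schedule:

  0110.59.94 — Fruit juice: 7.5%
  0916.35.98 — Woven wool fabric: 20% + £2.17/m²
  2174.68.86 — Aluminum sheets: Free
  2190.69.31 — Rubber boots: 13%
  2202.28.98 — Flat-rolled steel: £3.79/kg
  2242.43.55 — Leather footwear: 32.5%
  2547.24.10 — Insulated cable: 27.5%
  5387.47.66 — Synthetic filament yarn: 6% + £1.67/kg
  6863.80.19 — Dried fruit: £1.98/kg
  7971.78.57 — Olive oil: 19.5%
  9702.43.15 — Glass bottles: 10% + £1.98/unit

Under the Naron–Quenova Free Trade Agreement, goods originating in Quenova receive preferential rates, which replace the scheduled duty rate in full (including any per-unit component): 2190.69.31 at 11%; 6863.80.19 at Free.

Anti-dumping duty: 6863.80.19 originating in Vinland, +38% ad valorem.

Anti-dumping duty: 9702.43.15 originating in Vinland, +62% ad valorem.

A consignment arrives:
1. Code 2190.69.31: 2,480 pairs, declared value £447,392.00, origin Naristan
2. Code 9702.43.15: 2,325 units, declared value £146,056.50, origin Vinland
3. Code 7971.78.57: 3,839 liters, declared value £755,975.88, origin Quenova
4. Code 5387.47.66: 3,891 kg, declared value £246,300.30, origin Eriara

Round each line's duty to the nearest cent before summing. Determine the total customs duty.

£336,616.43

Line 1 (2190.69.31, Naristan, 2,480 pairs, £447,392.00):
Base rate for 2190.69.31 is 13%.
2190.69.31 has an FTA preferential rate, but origin Naristan is not Quenova; base rate stands.
Duty = £447,392.00 × 13% = £58,160.96.
Line 2 (9702.43.15, Vinland, 2,325 units, £146,056.50):
Base rate for 9702.43.15 is 10% + £1.98/unit.
Additional duty on 9702.43.15 from Vinland: +62%. Applied ad valorem rate: 10% + 62% = 72%.
Duty = £146,056.50 × 72% + 2,325 × £1.98 = £109,764.18.
Line 3 (7971.78.57, Quenova, 3,839 liters, £755,975.88):
Base rate for 7971.78.57 is 19.5%.
Origin Quenova is the FTA partner but 7971.78.57 is not on the preference list; base rate stands.
Duty = £755,975.88 × 19.5% = £147,415.30.
Line 4 (5387.47.66, Eriara, 3,891 kg, £246,300.30):
Base rate for 5387.47.66 is 6% + £1.67/kg.
Duty = £246,300.30 × 6% + 3,891 × £1.67 = £21,275.99.
Total = £58,160.96 + £109,764.18 + £147,415.30 + £21,275.99 = £336,616.43.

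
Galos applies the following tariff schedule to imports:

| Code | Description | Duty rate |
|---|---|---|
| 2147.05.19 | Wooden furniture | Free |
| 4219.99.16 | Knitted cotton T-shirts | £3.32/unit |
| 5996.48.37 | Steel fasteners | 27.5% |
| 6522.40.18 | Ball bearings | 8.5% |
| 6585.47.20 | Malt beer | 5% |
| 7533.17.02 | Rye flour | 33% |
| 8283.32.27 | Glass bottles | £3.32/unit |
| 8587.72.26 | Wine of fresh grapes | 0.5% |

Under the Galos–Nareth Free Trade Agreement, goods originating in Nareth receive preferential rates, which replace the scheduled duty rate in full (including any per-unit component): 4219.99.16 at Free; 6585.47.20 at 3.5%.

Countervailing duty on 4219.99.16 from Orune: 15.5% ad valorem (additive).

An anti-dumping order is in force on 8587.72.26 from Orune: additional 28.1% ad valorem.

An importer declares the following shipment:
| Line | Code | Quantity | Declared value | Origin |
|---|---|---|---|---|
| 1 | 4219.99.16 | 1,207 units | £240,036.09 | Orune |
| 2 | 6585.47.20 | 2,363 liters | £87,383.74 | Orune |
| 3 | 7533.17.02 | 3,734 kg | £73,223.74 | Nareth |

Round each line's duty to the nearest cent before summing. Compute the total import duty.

£69,745.85

Line 1 (4219.99.16, Orune, 1,207 units, £240,036.09):
Base rate for 4219.99.16 is £3.32/unit.
4219.99.16 has an FTA preferential rate, but origin Orune is not Nareth; base rate stands.
Additional duty on 4219.99.16 from Orune: +15.5% ad valorem. Applied ad valorem rate = 15.5%.
Duty = £240,036.09 × 15.5% + 1,207 × £3.32 = £41,212.83.
Line 2 (6585.47.20, Orune, 2,363 liters, £87,383.74):
Base rate for 6585.47.20 is 5%.
6585.47.20 has an FTA preferential rate, but origin Orune is not Nareth; base rate stands.
Duty = £87,383.74 × 5% = £4,369.19.
Line 3 (7533.17.02, Nareth, 3,734 kg, £73,223.74):
Base rate for 7533.17.02 is 33%.
Origin Nareth is the FTA partner but 7533.17.02 is not on the preference list; base rate stands.
Duty = £73,223.74 × 33% = £24,163.83.
Total = £41,212.83 + £4,369.19 + £24,163.83 = £69,745.85.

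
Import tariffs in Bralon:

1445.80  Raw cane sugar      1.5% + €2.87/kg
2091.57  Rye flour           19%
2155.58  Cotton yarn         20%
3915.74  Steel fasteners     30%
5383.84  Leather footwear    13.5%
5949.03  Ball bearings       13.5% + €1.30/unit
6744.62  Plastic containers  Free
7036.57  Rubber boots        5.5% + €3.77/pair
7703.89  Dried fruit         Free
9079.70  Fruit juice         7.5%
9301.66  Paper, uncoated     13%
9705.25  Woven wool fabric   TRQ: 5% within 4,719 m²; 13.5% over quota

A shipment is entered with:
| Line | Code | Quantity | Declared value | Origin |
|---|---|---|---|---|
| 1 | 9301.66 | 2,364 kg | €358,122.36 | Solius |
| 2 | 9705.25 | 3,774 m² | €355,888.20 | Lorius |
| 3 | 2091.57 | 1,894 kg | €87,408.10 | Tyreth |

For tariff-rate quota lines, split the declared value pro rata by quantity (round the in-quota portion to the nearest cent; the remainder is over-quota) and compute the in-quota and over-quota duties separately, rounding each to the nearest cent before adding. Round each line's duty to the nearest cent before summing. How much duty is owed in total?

Line 1 (9301.66, Solius, 2,364 kg, €358,122.36):
Base rate for 9301.66 is 13%.
Duty = €358,122.36 × 13% = €46,555.91.
Line 2 (9705.25, Lorius, 3,774 m², €355,888.20):
Code 9705.25 is under a tariff-rate quota (threshold 4,719 m²). Quantity 3,774 m² is within the quota, so the in-quota rate 5% applies to the full value.
Duty = €355,888.20 × 5% = €17,794.41.
Line 3 (2091.57, Tyreth, 1,894 kg, €87,408.10):
Base rate for 2091.57 is 19%.
Duty = €87,408.10 × 19% = €16,607.54.
Total = €46,555.91 + €17,794.41 + €16,607.54 = €80,957.86.

€80,957.86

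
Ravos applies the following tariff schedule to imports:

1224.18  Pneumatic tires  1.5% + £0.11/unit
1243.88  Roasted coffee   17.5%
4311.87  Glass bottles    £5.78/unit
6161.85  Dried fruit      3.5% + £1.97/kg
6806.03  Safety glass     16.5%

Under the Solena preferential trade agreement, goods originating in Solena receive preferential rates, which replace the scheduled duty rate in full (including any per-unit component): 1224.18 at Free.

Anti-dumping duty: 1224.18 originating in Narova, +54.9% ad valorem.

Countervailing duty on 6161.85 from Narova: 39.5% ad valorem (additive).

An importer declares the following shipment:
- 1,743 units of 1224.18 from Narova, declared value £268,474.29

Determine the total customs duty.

Line 1 (1224.18, Narova, 1,743 units, £268,474.29):
Base rate for 1224.18 is 1.5% + £0.11/unit.
1224.18 has an FTA preferential rate, but origin Narova is not Solena; base rate stands.
Additional duty on 1224.18 from Narova: +54.9%. Applied ad valorem rate: 1.5% + 54.9% = 56.4%.
Duty = £268,474.29 × 56.4% + 1,743 × £0.11 = £151,611.23.

£151,611.23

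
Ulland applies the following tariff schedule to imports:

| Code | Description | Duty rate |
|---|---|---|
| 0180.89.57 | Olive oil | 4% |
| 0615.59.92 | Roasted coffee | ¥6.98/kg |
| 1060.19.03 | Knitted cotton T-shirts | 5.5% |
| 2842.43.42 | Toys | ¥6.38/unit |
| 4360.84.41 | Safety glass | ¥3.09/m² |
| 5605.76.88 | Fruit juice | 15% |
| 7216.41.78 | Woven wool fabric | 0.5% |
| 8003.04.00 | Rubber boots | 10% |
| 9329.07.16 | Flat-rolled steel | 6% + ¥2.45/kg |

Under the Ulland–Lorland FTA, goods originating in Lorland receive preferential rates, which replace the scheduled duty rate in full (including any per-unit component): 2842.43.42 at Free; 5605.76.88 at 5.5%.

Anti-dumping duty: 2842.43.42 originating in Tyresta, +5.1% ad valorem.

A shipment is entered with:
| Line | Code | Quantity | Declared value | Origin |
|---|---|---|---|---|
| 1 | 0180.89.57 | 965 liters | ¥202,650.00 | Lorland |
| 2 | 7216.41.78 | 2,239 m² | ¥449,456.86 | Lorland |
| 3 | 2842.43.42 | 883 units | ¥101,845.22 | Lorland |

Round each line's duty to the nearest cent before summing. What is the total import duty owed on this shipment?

Line 1 (0180.89.57, Lorland, 965 liters, ¥202,650.00):
Base rate for 0180.89.57 is 4%.
Origin Lorland is the FTA partner but 0180.89.57 is not on the preference list; base rate stands.
Duty = ¥202,650.00 × 4% = ¥8,106.00.
Line 2 (7216.41.78, Lorland, 2,239 m², ¥449,456.86):
Base rate for 7216.41.78 is 0.5%.
Origin Lorland is the FTA partner but 7216.41.78 is not on the preference list; base rate stands.
Duty = ¥449,456.86 × 0.5% = ¥2,247.28.
Line 3 (2842.43.42, Lorland, 883 units, ¥101,845.22):
Base rate for 2842.43.42 is ¥6.38/unit.
Origin Lorland qualifies under the Ulland–Lorland agreement and 2842.43.42 is covered: preferential rate Free applies instead.
The additional-duty order on 2842.43.42 targets Tyresta, not Lorland; it does not apply.
Duty = ¥101,845.22 × 0% = ¥0.00.
Total = ¥8,106.00 + ¥2,247.28 + ¥0.00 = ¥10,353.28.

¥10,353.28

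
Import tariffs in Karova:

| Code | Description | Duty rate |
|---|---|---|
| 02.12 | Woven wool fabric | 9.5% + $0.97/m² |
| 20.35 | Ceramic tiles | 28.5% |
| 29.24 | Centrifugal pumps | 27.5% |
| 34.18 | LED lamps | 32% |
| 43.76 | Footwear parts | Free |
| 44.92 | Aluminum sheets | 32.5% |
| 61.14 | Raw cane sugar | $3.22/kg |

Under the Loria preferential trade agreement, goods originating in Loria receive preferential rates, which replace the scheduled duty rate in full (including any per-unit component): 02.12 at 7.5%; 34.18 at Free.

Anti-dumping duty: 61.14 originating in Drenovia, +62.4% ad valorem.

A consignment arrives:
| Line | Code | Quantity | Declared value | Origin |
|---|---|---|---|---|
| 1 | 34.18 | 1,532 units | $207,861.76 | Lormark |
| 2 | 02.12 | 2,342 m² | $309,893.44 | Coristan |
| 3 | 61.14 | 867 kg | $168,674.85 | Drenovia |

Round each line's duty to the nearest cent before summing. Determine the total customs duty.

$206,272.23

Line 1 (34.18, Lormark, 1,532 units, $207,861.76):
Base rate for 34.18 is 32%.
34.18 has an FTA preferential rate, but origin Lormark is not Loria; base rate stands.
Duty = $207,861.76 × 32% = $66,515.76.
Line 2 (02.12, Coristan, 2,342 m², $309,893.44):
Base rate for 02.12 is 9.5% + $0.97/m².
02.12 has an FTA preferential rate, but origin Coristan is not Loria; base rate stands.
Duty = $309,893.44 × 9.5% + 2,342 × $0.97 = $31,711.62.
Line 3 (61.14, Drenovia, 867 kg, $168,674.85):
Base rate for 61.14 is $3.22/kg.
Additional duty on 61.14 from Drenovia: +62.4% ad valorem. Applied ad valorem rate = 62.4%.
Duty = $168,674.85 × 62.4% + 867 × $3.22 = $108,044.85.
Total = $66,515.76 + $31,711.62 + $108,044.85 = $206,272.23.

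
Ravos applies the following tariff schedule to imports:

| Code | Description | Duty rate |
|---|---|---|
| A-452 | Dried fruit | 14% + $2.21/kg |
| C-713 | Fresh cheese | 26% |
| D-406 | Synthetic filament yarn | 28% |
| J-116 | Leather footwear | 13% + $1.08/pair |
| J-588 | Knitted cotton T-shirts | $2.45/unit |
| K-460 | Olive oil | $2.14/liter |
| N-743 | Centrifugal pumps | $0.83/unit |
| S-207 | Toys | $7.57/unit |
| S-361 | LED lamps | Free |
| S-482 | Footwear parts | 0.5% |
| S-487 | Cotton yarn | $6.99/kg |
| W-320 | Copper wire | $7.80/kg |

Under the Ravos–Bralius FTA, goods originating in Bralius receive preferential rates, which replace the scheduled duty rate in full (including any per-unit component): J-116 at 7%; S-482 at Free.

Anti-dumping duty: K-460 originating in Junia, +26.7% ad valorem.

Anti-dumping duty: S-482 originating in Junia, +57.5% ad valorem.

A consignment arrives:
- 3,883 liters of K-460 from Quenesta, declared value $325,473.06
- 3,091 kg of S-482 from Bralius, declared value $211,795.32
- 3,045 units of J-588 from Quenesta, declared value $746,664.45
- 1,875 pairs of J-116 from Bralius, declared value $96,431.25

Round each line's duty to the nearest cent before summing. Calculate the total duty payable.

$22,520.06

Line 1 (K-460, Quenesta, 3,883 liters, $325,473.06):
Base rate for K-460 is $2.14/liter.
The additional-duty order on K-460 targets Junia, not Quenesta; it does not apply.
Duty = 3,883 × $2.14 = $8,309.62.
Line 2 (S-482, Bralius, 3,091 kg, $211,795.32):
Base rate for S-482 is 0.5%.
Origin Bralius qualifies under the Ravos–Bralius agreement and S-482 is covered: preferential rate Free applies instead.
The additional-duty order on S-482 targets Junia, not Bralius; it does not apply.
Duty = $211,795.32 × 0% = $0.00.
Line 3 (J-588, Quenesta, 3,045 units, $746,664.45):
Base rate for J-588 is $2.45/unit.
Duty = 3,045 × $2.45 = $7,460.25.
Line 4 (J-116, Bralius, 1,875 pairs, $96,431.25):
Base rate for J-116 is 13% + $1.08/pair.
Origin Bralius qualifies under the Ravos–Bralius agreement and J-116 is covered: preferential rate 7% applies instead.
Duty = $96,431.25 × 7% = $6,750.19.
Total = $8,309.62 + $0.00 + $7,460.25 + $6,750.19 = $22,520.06.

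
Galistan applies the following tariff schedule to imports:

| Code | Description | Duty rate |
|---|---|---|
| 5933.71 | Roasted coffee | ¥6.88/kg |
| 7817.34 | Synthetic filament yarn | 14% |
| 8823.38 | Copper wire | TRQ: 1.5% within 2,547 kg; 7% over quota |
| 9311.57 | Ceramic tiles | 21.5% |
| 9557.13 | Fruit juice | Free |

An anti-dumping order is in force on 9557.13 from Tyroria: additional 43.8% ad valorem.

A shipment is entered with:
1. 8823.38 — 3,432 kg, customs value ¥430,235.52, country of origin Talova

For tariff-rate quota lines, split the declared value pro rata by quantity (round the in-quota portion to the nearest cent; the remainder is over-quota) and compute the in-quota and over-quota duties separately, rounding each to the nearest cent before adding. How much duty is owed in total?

¥12,555.43

Line 1 (8823.38, Talova, 3,432 kg, ¥430,235.52):
Code 8823.38 is under a tariff-rate quota (threshold 2,547 kg). In-quota: 2,547 kg at 1.5%; over-quota: 885 kg at 7%.
Pro-rata value split: in-quota = ¥430,235.52 × 2,547/3,432 = ¥319,291.92; over-quota = ¥430,235.52 − ¥319,291.92 = ¥110,943.60.
In-quota duty = ¥319,291.92 × 1.5% = ¥4,789.38. Over-quota duty = ¥110,943.60 × 7% = ¥7,766.05.
Line duty = ¥4,789.38 + ¥7,766.05 = ¥12,555.43.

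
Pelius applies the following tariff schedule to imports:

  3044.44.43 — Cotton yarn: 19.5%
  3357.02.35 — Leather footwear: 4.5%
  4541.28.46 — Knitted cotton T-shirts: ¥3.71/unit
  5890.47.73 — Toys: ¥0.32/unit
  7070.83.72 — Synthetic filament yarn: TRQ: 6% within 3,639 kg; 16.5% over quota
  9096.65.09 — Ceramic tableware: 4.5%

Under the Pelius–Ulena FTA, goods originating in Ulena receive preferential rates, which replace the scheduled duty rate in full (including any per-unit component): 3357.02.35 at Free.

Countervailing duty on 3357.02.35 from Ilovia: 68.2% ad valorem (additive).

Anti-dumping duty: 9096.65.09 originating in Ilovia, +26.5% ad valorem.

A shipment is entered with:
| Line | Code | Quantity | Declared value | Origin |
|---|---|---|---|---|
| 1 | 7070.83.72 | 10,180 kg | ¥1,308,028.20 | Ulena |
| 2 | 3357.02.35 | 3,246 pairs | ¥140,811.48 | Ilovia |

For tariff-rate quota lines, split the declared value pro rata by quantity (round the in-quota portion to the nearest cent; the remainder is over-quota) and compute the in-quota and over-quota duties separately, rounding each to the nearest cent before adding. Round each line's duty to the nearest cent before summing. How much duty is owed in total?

¥269,099.22

Line 1 (7070.83.72, Ulena, 10,180 kg, ¥1,308,028.20):
Code 7070.83.72 is under a tariff-rate quota (threshold 3,639 kg). In-quota: 3,639 kg at 6%; over-quota: 6,541 kg at 16.5%.
Pro-rata value split: in-quota = ¥1,308,028.20 × 3,639/10,180 = ¥467,575.11; over-quota = ¥1,308,028.20 − ¥467,575.11 = ¥840,453.09.
In-quota duty = ¥467,575.11 × 6% = ¥28,054.51. Over-quota duty = ¥840,453.09 × 16.5% = ¥138,674.76.
Line duty = ¥28,054.51 + ¥138,674.76 = ¥166,729.27.
Line 2 (3357.02.35, Ilovia, 3,246 pairs, ¥140,811.48):
Base rate for 3357.02.35 is 4.5%.
3357.02.35 has an FTA preferential rate, but origin Ilovia is not Ulena; base rate stands.
Additional duty on 3357.02.35 from Ilovia: +68.2%. Applied ad valorem rate: 4.5% + 68.2% = 72.7%.
Duty = ¥140,811.48 × 72.7% = ¥102,369.95.
Total = ¥166,729.27 + ¥102,369.95 = ¥269,099.22.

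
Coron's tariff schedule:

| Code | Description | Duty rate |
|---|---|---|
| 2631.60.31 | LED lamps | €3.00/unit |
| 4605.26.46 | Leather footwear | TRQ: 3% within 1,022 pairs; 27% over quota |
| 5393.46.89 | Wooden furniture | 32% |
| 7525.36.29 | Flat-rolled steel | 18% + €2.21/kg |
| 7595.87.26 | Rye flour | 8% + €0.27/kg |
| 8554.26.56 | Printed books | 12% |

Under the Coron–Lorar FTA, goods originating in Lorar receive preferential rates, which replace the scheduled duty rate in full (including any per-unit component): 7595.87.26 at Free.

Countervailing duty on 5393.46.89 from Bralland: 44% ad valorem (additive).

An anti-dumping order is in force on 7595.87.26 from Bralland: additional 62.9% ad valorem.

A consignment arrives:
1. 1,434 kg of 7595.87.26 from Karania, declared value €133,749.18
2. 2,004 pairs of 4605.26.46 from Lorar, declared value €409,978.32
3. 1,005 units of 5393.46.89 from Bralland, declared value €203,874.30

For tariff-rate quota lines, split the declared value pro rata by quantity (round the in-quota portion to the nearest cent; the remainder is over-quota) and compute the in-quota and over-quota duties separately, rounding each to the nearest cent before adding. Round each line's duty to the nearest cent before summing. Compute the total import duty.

Line 1 (7595.87.26, Karania, 1,434 kg, €133,749.18):
Base rate for 7595.87.26 is 8% + €0.27/kg.
7595.87.26 has an FTA preferential rate, but origin Karania is not Lorar; base rate stands.
The additional-duty order on 7595.87.26 targets Bralland, not Karania; it does not apply.
Duty = €133,749.18 × 8% + 1,434 × €0.27 = €11,087.11.
Line 2 (4605.26.46, Lorar, 2,004 pairs, €409,978.32):
Code 4605.26.46 is under a tariff-rate quota (threshold 1,022 pairs). In-quota: 1,022 pairs at 3%; over-quota: 982 pairs at 27%.
Pro-rata value split: in-quota = €409,978.32 × 1,022/2,004 = €209,080.76; over-quota = €409,978.32 − €209,080.76 = €200,897.56.
In-quota duty = €209,080.76 × 3% = €6,272.42. Over-quota duty = €200,897.56 × 27% = €54,242.34.
Line duty = €6,272.42 + €54,242.34 = €60,514.76.
Line 3 (5393.46.89, Bralland, 1,005 units, €203,874.30):
Base rate for 5393.46.89 is 32%.
Additional duty on 5393.46.89 from Bralland: +44%. Applied ad valorem rate: 32% + 44% = 76%.
Duty = €203,874.30 × 76% = €154,944.47.
Total = €11,087.11 + €60,514.76 + €154,944.47 = €226,546.34.

€226,546.34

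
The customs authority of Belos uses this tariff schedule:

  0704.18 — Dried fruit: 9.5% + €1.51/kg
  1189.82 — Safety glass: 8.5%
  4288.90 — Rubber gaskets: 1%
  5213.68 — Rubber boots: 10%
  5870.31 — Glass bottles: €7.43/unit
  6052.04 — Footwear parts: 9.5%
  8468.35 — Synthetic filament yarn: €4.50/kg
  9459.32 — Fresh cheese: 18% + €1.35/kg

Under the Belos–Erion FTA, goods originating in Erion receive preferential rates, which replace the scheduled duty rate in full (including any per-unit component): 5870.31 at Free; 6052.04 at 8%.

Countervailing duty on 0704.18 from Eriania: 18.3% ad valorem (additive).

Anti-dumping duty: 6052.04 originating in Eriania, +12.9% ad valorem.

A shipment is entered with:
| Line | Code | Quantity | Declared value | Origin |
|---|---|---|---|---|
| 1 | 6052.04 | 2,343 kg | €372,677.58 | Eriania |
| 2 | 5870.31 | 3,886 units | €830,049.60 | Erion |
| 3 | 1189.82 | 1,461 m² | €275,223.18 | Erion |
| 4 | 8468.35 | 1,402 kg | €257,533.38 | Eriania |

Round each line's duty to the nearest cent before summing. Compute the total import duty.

Line 1 (6052.04, Eriania, 2,343 kg, €372,677.58):
Base rate for 6052.04 is 9.5%.
6052.04 has an FTA preferential rate, but origin Eriania is not Erion; base rate stands.
Additional duty on 6052.04 from Eriania: +12.9%. Applied ad valorem rate: 9.5% + 12.9% = 22.4%.
Duty = €372,677.58 × 22.4% = €83,479.78.
Line 2 (5870.31, Erion, 3,886 units, €830,049.60):
Base rate for 5870.31 is €7.43/unit.
Origin Erion qualifies under the Belos–Erion agreement and 5870.31 is covered: preferential rate Free applies instead.
Duty = €830,049.60 × 0% = €0.00.
Line 3 (1189.82, Erion, 1,461 m², €275,223.18):
Base rate for 1189.82 is 8.5%.
Origin Erion is the FTA partner but 1189.82 is not on the preference list; base rate stands.
Duty = €275,223.18 × 8.5% = €23,393.97.
Line 4 (8468.35, Eriania, 1,402 kg, €257,533.38):
Base rate for 8468.35 is €4.50/kg.
Duty = 1,402 × €4.50 = €6,309.00.
Total = €83,479.78 + €0.00 + €23,393.97 + €6,309.00 = €113,182.75.

€113,182.75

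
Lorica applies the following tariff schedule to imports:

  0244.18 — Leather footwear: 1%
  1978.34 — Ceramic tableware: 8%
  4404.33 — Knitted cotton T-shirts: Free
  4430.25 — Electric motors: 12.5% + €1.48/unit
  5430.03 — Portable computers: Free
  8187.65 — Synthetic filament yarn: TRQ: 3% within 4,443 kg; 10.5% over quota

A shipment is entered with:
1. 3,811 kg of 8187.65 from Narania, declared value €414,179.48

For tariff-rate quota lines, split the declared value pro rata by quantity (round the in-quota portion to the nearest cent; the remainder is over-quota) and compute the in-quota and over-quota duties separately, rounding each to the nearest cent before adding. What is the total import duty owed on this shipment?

Line 1 (8187.65, Narania, 3,811 kg, €414,179.48):
Code 8187.65 is under a tariff-rate quota (threshold 4,443 kg). Quantity 3,811 kg is within the quota, so the in-quota rate 3% applies to the full value.
Duty = €414,179.48 × 3% = €12,425.38.

€12,425.38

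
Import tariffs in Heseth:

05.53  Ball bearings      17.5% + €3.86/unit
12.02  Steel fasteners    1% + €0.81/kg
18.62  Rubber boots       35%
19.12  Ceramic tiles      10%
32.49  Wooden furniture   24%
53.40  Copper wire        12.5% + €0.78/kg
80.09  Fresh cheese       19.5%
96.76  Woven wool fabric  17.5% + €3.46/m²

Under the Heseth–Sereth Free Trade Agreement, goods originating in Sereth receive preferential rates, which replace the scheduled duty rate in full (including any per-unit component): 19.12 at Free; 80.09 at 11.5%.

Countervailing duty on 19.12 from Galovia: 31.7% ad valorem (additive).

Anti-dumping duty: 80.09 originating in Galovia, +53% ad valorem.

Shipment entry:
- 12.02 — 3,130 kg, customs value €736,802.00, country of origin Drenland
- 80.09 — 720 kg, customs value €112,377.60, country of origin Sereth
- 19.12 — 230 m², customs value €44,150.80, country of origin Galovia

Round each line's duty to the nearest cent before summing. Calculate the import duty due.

Line 1 (12.02, Drenland, 3,130 kg, €736,802.00):
Base rate for 12.02 is 1% + €0.81/kg.
Duty = €736,802.00 × 1% + 3,130 × €0.81 = €9,903.32.
Line 2 (80.09, Sereth, 720 kg, €112,377.60):
Base rate for 80.09 is 19.5%.
Origin Sereth qualifies under the Heseth–Sereth agreement and 80.09 is covered: preferential rate 11.5% applies instead.
The additional-duty order on 80.09 targets Galovia, not Sereth; it does not apply.
Duty = €112,377.60 × 11.5% = €12,923.42.
Line 3 (19.12, Galovia, 230 m², €44,150.80):
Base rate for 19.12 is 10%.
19.12 has an FTA preferential rate, but origin Galovia is not Sereth; base rate stands.
Additional duty on 19.12 from Galovia: +31.7%. Applied ad valorem rate: 10% + 31.7% = 41.7%.
Duty = €44,150.80 × 41.7% = €18,410.88.
Total = €9,903.32 + €12,923.42 + €18,410.88 = €41,237.62.

€41,237.62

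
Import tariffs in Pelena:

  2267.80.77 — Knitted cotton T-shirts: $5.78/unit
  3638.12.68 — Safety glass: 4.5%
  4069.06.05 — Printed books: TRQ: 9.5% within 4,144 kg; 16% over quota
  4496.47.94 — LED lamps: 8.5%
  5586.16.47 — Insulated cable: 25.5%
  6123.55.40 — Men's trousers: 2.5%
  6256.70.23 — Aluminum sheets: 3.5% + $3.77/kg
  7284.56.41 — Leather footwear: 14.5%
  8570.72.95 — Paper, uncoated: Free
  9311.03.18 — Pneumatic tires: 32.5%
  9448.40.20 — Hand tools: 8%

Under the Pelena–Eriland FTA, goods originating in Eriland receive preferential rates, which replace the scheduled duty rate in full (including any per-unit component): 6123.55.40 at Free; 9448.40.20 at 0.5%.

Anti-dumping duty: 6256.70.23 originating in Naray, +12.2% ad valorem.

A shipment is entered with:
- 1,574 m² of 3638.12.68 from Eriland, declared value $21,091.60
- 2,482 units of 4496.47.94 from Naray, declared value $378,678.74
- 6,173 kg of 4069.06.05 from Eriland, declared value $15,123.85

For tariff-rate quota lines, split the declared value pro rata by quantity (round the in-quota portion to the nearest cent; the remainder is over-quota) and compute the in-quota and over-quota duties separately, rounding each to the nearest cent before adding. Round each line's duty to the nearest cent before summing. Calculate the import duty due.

Line 1 (3638.12.68, Eriland, 1,574 m², $21,091.60):
Base rate for 3638.12.68 is 4.5%.
Origin Eriland is the FTA partner but 3638.12.68 is not on the preference list; base rate stands.
Duty = $21,091.60 × 4.5% = $949.12.
Line 2 (4496.47.94, Naray, 2,482 units, $378,678.74):
Base rate for 4496.47.94 is 8.5%.
Duty = $378,678.74 × 8.5% = $32,187.69.
Line 3 (4069.06.05, Eriland, 6,173 kg, $15,123.85):
Code 4069.06.05 is under a tariff-rate quota (threshold 4,144 kg). In-quota: 4,144 kg at 9.5%; over-quota: 2,029 kg at 16%.
Pro-rata value split: in-quota = $15,123.85 × 4,144/6,173 = $10,152.80; over-quota = $15,123.85 − $10,152.80 = $4,971.05.
In-quota duty = $10,152.80 × 9.5% = $964.52. Over-quota duty = $4,971.05 × 16% = $795.37.
Line duty = $964.52 + $795.37 = $1,759.89.
Total = $949.12 + $32,187.69 + $1,759.89 = $34,896.70.

$34,896.70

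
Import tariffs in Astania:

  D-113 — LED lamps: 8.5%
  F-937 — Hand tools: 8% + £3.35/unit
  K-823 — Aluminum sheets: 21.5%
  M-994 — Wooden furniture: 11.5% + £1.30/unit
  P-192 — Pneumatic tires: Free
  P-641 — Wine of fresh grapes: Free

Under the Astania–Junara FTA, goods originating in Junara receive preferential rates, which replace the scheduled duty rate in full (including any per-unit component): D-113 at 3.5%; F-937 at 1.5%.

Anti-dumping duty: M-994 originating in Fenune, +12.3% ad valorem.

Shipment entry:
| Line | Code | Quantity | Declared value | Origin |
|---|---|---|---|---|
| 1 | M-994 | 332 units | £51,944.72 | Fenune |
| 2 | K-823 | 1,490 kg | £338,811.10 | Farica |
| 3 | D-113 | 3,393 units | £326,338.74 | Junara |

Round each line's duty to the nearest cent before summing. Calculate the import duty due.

Line 1 (M-994, Fenune, 332 units, £51,944.72):
Base rate for M-994 is 11.5% + £1.30/unit.
Additional duty on M-994 from Fenune: +12.3%. Applied ad valorem rate: 11.5% + 12.3% = 23.8%.
Duty = £51,944.72 × 23.8% + 332 × £1.30 = £12,794.44.
Line 2 (K-823, Farica, 1,490 kg, £338,811.10):
Base rate for K-823 is 21.5%.
Duty = £338,811.10 × 21.5% = £72,844.39.
Line 3 (D-113, Junara, 3,393 units, £326,338.74):
Base rate for D-113 is 8.5%.
Origin Junara qualifies under the Astania–Junara agreement and D-113 is covered: preferential rate 3.5% applies instead.
Duty = £326,338.74 × 3.5% = £11,421.86.
Total = £12,794.44 + £72,844.39 + £11,421.86 = £97,060.69.

£97,060.69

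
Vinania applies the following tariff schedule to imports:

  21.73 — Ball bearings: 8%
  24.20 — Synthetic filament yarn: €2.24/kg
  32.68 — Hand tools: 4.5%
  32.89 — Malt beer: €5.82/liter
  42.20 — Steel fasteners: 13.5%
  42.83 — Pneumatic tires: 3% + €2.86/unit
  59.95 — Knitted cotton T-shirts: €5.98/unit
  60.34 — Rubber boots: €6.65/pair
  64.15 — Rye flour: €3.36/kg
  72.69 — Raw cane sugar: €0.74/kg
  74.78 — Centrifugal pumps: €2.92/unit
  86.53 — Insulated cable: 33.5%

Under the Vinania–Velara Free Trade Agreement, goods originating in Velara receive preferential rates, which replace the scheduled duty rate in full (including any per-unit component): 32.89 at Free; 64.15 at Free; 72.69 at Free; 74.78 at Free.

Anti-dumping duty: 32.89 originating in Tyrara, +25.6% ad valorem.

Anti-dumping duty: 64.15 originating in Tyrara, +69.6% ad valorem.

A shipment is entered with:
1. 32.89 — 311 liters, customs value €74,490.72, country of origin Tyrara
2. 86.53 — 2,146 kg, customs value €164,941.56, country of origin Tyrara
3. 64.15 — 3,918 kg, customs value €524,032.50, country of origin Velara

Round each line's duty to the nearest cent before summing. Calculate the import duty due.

€76,135.06

Line 1 (32.89, Tyrara, 311 liters, €74,490.72):
Base rate for 32.89 is €5.82/liter.
32.89 has an FTA preferential rate, but origin Tyrara is not Velara; base rate stands.
Additional duty on 32.89 from Tyrara: +25.6% ad valorem. Applied ad valorem rate = 25.6%.
Duty = €74,490.72 × 25.6% + 311 × €5.82 = €20,879.64.
Line 2 (86.53, Tyrara, 2,146 kg, €164,941.56):
Base rate for 86.53 is 33.5%.
Duty = €164,941.56 × 33.5% = €55,255.42.
Line 3 (64.15, Velara, 3,918 kg, €524,032.50):
Base rate for 64.15 is €3.36/kg.
Origin Velara qualifies under the Vinania–Velara agreement and 64.15 is covered: preferential rate Free applies instead.
The additional-duty order on 64.15 targets Tyrara, not Velara; it does not apply.
Duty = €524,032.50 × 0% = €0.00.
Total = €20,879.64 + €55,255.42 + €0.00 = €76,135.06.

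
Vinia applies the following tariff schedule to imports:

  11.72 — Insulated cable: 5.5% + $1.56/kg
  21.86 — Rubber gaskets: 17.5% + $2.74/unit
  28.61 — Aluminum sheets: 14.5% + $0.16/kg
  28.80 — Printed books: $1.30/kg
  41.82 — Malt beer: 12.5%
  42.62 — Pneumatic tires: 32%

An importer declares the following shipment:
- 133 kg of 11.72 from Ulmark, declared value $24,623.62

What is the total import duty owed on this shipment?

$1,561.78

Line 1 (11.72, Ulmark, 133 kg, $24,623.62):
Base rate for 11.72 is 5.5% + $1.56/kg.
Duty = $24,623.62 × 5.5% + 133 × $1.56 = $1,561.78.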